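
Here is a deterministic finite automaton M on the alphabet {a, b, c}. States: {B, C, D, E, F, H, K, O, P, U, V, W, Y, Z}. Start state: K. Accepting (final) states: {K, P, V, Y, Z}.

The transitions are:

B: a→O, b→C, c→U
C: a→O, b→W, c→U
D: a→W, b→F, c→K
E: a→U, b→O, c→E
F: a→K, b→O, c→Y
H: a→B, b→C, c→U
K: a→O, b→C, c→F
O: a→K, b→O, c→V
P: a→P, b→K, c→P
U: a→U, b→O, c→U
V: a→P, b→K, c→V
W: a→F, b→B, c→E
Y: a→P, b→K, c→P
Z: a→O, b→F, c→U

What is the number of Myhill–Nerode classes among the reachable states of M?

Reachable states from the start: {B,C,E,F,K,O,P,U,V,W,Y}. Unreachable: {D,H,Z} — drop them.
Initial partition by acceptance: {K,P,V,Y} | {B,C,E,F,O,U,W}.
Split {K,P,V,Y} by δ(·,a) → {P,V,Y} and {K}.
Split {B,C,E,F,O,U,W} by δ(·,a) → {B,C,E,U,W} and {F,O}.
Split {B,C,E,U,W} by δ(·,a) → {B,C,W} and {E,U}.
The partition is now stable with 5 blocks: {P,V,Y} | {B,C,W} | {K} | {F,O} | {E,U}.

5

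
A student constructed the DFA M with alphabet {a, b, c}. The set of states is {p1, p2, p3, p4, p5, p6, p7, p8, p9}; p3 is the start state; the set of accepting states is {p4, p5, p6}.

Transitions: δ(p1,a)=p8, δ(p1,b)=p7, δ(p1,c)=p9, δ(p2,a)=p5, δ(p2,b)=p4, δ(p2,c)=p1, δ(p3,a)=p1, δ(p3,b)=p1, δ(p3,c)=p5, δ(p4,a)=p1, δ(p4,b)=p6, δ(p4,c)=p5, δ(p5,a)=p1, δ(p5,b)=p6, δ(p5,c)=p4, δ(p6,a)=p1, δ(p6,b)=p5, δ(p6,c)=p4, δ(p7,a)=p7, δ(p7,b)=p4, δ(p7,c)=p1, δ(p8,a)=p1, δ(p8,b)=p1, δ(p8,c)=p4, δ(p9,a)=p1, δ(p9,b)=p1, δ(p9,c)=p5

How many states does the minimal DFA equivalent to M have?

4

First remove the unreachable states {p2}; 8 states remain.
P0 = {p4,p5,p6} | {p1,p3,p7,p8,p9}.
On input b, block {p1,p3,p7,p8,p9} splits into {p1,p3,p8,p9} and {p7}.
Split {p1,p3,p8,p9} by δ(·,b) → {p3,p8,p9} and {p1}.
Stable partition: {p4,p5,p6} | {p3,p8,p9} | {p7} | {p1} — 4 equivalence classes.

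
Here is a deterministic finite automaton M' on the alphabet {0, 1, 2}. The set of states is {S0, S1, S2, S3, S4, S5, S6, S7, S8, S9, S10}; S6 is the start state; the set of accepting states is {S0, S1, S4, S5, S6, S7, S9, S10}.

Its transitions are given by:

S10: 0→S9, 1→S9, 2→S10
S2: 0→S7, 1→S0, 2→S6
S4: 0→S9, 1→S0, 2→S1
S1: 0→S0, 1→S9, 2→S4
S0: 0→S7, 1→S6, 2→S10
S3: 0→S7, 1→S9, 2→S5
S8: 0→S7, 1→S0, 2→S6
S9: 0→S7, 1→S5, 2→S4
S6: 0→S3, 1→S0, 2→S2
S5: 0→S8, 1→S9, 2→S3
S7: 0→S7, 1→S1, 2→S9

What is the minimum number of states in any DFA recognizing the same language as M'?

5

Every state is reachable, so we keep all 11.
Start with accepting vs non-accepting: {S0,S1,S4,S5,S6,S7,S9,S10} | {S2,S3,S8}.
Refine {S0,S1,S4,S5,S6,S7,S9,S10} on symbol 0: members go to different blocks, giving {S0,S1,S4,S7,S9,S10} and {S5,S6}.
Refine {S0,S1,S4,S7,S9,S10} on symbol 1: members go to different blocks, giving {S1,S4,S7,S10} and {S0,S9}.
Split {S1,S4,S7,S10} by δ(·,0) → {S1,S4,S10} and {S7}.
The partition is now stable with 5 blocks: {S1,S4,S10} | {S2,S3,S8} | {S5,S6} | {S0,S9} | {S7}.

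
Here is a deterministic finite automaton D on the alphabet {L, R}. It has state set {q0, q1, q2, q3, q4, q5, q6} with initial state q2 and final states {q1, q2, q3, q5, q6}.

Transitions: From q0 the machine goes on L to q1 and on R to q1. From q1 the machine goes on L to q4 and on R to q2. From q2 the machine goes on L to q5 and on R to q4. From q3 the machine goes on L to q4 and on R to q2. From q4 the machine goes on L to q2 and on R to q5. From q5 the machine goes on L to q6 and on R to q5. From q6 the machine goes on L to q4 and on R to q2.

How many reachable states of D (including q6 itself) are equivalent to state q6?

States {q0,q1,q3} cannot be reached from the start state, so discard them.
Start with accepting vs non-accepting: {q2,q5,q6} | {q4}.
Split {q2,q5,q6} by δ(·,L) → {q2,q5} and {q6}.
On input L, block {q2,q5} splits into {q2} and {q5}.
The partition is now stable with 4 blocks: {q2} | {q4} | {q6} | {q5}.
The equivalence class containing q6 is {q6}, of size 1.

1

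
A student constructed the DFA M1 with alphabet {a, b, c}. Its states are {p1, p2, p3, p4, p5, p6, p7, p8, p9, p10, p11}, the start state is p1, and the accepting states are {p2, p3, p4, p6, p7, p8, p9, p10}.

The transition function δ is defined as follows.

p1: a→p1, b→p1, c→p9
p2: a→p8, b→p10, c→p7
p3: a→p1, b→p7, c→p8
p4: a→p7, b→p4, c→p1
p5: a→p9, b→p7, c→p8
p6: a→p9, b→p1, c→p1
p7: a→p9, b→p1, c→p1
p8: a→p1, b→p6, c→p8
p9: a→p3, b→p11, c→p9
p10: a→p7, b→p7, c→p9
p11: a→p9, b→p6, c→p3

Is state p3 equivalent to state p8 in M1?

Yes

First remove the unreachable states {p2,p4,p5,p10}; 7 states remain.
Initial partition by acceptance: {p3,p6,p7,p8,p9} | {p1,p11}.
Split {p3,p6,p7,p8,p9} by δ(·,a) → {p6,p7,p9} and {p3,p8}.
Split {p6,p7,p9} by δ(·,a) → {p6,p7} and {p9}.
On input a, block {p1,p11} splits into {p1} and {p11}.
Stable partition: {p6,p7} | {p1} | {p3,p8} | {p9} | {p11} — 5 equivalence classes.
p3 and p8 lie in the same block of the stable partition, so they are equivalent — no string distinguishes them.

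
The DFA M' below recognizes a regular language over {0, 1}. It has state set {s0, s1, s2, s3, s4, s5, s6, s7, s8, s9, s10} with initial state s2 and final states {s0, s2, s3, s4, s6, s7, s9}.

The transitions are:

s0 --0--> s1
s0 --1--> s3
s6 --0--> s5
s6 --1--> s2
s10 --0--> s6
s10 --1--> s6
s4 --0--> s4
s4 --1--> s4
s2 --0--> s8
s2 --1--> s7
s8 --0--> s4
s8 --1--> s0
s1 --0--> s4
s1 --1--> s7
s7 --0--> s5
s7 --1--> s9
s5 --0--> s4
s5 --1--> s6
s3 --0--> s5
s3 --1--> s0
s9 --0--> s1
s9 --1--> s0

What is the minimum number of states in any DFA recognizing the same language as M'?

3

States {s10} cannot be reached from the start state, so discard them.
Initial partition by acceptance: {s0,s2,s3,s4,s6,s7,s9} | {s1,s5,s8}.
Refine {s0,s2,s3,s4,s6,s7,s9} on symbol 0: members go to different blocks, giving {s0,s2,s3,s6,s7,s9} and {s4}.
The partition is now stable with 3 blocks: {s0,s2,s3,s6,s7,s9} | {s1,s5,s8} | {s4}.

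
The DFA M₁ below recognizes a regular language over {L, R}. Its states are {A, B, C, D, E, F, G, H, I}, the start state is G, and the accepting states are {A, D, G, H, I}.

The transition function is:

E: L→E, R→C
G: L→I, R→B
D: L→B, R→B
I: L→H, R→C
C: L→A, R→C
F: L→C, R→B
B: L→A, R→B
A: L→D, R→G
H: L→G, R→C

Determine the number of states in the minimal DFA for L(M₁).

4

First remove the unreachable states {E,F}; 7 states remain.
P0 = {A,D,G,H,I} | {B,C}.
On input L, block {A,D,G,H,I} splits into {A,G,H,I} and {D}.
On input L, block {A,G,H,I} splits into {G,H,I} and {A}.
No further refinement is possible. Final partition (4 blocks): {G,H,I} | {B,C} | {D} | {A}.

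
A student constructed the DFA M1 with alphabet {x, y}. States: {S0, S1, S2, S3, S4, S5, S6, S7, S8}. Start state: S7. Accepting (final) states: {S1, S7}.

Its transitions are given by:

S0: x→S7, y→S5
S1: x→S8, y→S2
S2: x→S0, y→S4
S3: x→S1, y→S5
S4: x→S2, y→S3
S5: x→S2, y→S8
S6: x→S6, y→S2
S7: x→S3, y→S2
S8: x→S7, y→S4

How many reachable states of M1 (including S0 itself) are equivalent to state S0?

3

Reachable states from the start: {S0,S1,S2,S3,S4,S5,S7,S8}. Unreachable: {S6} — drop them.
P0 = {S1,S7} | {S0,S2,S3,S4,S5,S8}.
On input x, block {S0,S2,S3,S4,S5,S8} splits into {S0,S3,S8} and {S2,S4,S5}.
On input x, block {S2,S4,S5} splits into {S4,S5} and {S2}.
Stable partition: {S1,S7} | {S0,S3,S8} | {S4,S5} | {S2} — 4 equivalence classes.
The equivalence class containing S0 is {S0,S3,S8}, of size 3.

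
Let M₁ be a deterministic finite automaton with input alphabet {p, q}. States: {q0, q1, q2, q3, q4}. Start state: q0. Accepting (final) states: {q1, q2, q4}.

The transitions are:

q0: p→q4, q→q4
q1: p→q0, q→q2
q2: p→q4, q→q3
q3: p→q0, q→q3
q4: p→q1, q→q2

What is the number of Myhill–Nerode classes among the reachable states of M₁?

All states are reachable from the start state.
Initial partition by acceptance: {q1,q2,q4} | {q0,q3}.
Refine {q1,q2,q4} on symbol p: members go to different blocks, giving {q2,q4} and {q1}.
Split {q2,q4} by δ(·,p) → {q2} and {q4}.
Split {q0,q3} by δ(·,p) → {q0} and {q3}.
The partition is now stable with 5 blocks: {q2} | {q0} | {q1} | {q4} | {q3}.

5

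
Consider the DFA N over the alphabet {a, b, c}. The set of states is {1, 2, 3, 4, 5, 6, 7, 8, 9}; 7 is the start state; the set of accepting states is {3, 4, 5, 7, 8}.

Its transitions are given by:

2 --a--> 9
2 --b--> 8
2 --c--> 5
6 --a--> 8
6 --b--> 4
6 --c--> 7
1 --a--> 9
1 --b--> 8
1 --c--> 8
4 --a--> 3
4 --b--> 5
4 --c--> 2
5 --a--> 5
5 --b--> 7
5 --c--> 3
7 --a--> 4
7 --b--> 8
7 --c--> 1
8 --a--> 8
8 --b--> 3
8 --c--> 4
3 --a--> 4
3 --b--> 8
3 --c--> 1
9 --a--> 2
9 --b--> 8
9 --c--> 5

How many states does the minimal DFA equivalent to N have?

3

Reachable states from the start: {1,2,3,4,5,7,8,9}. Unreachable: {6} — drop them.
Start with accepting vs non-accepting: {3,4,5,7,8} | {1,2,9}.
Refine {3,4,5,7,8} on symbol c: members go to different blocks, giving {3,4,7} and {5,8}.
No further refinement is possible. Final partition (3 blocks): {3,4,7} | {1,2,9} | {5,8}.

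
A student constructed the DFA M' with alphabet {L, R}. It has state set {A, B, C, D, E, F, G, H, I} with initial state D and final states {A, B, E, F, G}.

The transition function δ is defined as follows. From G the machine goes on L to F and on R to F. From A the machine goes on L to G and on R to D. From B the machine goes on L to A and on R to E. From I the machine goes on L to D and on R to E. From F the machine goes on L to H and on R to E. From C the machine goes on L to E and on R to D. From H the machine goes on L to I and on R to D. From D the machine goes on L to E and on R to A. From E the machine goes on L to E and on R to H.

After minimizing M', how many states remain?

7

First remove the unreachable states {B,C}; 7 states remain.
P0 = {A,E,F,G} | {D,H,I}.
Split {A,E,F,G} by δ(·,L) → {A,E,G} and {F}.
Refine {A,E,G} on symbol L: members go to different blocks, giving {A,E} and {G}.
Split {A,E} by δ(·,L) → {A} and {E}.
Split {D,H,I} by δ(·,L) → {H,I} and {D}.
Refine {H,I} on symbol L: members go to different blocks, giving {H} and {I}.
Stable partition: {A} | {H} | {F} | {G} | {E} | {D} | {I} — 7 equivalence classes.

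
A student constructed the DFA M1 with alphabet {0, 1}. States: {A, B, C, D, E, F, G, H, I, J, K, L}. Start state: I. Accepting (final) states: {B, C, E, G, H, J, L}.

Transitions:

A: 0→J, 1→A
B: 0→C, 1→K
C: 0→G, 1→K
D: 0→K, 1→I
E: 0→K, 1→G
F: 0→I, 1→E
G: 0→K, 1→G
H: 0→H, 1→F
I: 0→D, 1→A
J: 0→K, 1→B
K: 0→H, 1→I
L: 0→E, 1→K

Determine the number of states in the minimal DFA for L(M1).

10

Reachable states from the start: {A,B,C,D,E,F,G,H,I,J,K}. Unreachable: {L} — drop them.
Initial partition by acceptance: {B,C,E,G,H,J} | {A,D,F,I,K}.
Split {B,C,E,G,H,J} by δ(·,0) → {B,C,H} and {E,G,J}.
Split {B,C,H} by δ(·,0) → {B,H} and {C}.
Split {B,H} by δ(·,0) → {B} and {H}.
Refine {A,D,F,I,K} on symbol 0: members go to different blocks, giving {D,F,I} and {A} and {K}.
On input 0, block {D,F,I} splits into {F,I} and {D}.
Split {F,I} by δ(·,0) → {F} and {I}.
On input 1, block {E,G,J} splits into {E,G} and {J}.
Stable partition: {B} | {F} | {E,G} | {C} | {H} | {A} | {K} | {D} | {I} | {J} — 10 equivalence classes.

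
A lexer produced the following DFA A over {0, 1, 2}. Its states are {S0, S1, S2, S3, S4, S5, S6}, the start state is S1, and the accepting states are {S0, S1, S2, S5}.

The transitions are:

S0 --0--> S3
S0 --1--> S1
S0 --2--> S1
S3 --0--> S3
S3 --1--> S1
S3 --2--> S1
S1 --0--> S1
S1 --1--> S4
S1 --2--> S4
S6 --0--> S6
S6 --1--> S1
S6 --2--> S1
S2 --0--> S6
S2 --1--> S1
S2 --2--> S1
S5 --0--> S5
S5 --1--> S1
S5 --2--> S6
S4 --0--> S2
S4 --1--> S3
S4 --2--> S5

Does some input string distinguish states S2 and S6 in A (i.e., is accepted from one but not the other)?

Yes

States {S0} cannot be reached from the start state, so discard them.
P0 = {S1,S2,S5} | {S3,S4,S6}.
On input 0, block {S1,S2,S5} splits into {S1,S5} and {S2}.
Split {S1,S5} by δ(·,1) → {S1} and {S5}.
Split {S3,S4,S6} by δ(·,0) → {S3,S6} and {S4}.
The partition is now stable with 5 blocks: {S1} | {S3,S6} | {S2} | {S5} | {S4}.
S2 and S6 end up in different blocks, so they are distinguishable. For instance, the string 'ε' is accepted from only S2.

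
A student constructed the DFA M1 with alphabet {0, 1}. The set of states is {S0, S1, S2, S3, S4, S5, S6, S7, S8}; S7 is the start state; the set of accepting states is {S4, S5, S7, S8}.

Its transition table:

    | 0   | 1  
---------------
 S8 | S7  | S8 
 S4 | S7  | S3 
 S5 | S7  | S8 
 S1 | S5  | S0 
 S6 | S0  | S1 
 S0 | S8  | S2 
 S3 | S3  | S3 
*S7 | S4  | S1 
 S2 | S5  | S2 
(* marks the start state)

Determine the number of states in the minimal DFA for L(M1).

5

First remove the unreachable states {S6}; 8 states remain.
P0 = {S4,S5,S7,S8} | {S0,S1,S2,S3}.
Split {S4,S5,S7,S8} by δ(·,1) → {S4,S7} and {S5,S8}.
Refine {S0,S1,S2,S3} on symbol 0: members go to different blocks, giving {S0,S1,S2} and {S3}.
Split {S4,S7} by δ(·,1) → {S4} and {S7}.
No further refinement is possible. Final partition (5 blocks): {S4} | {S0,S1,S2} | {S5,S8} | {S3} | {S7}.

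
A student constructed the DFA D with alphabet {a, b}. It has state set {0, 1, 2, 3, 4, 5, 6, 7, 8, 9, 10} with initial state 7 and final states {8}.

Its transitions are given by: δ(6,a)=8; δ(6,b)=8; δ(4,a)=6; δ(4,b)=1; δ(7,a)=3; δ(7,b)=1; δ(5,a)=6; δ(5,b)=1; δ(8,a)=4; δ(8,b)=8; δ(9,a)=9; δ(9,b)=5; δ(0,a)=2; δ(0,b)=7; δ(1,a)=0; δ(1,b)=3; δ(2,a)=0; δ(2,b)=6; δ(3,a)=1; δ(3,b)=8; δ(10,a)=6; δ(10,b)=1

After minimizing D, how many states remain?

8

Reachable states from the start: {0,1,2,3,4,6,7,8}. Unreachable: {5,9,10} — drop them.
Initial partition by acceptance: {8} | {0,1,2,3,4,6,7}.
Refine {0,1,2,3,4,6,7} on symbol a: members go to different blocks, giving {0,1,2,3,4,7} and {6}.
On input a, block {0,1,2,3,4,7} splits into {0,1,2,3,7} and {4}.
Split {0,1,2,3,7} by δ(·,b) → {0,1,7} and {2} and {3}.
On input a, block {0,1,7} splits into {0} and {1} and {7}.
No further refinement is possible. Final partition (8 blocks): {8} | {0} | {6} | {4} | {2} | {3} | {1} | {7}.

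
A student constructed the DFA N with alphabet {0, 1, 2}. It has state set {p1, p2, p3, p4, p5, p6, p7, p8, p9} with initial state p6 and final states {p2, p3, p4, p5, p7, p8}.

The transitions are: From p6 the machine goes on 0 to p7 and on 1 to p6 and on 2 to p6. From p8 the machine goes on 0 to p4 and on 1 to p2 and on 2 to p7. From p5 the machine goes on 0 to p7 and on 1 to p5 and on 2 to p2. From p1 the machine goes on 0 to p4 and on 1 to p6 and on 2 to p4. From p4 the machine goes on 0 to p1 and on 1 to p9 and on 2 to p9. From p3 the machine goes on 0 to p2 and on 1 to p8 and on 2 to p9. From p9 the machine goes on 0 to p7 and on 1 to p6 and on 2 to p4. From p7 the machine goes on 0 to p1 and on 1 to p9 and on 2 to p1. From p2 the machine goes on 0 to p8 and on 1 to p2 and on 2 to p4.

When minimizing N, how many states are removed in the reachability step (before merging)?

No path from p6 leads to p2, p3, p5, p8; the other 5 states are all reachable.

4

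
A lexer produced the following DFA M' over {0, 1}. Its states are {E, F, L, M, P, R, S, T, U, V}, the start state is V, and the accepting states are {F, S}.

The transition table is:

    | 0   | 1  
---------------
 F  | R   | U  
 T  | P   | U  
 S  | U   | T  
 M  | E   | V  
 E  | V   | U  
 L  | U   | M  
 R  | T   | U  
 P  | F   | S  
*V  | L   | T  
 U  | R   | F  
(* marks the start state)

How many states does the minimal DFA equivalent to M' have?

10

P0 = {F,S} | {E,L,M,P,R,T,U,V}.
Split {E,L,M,P,R,T,U,V} by δ(·,0) → {E,L,M,R,T,U,V} and {P}.
On input 0, block {E,L,M,R,T,U,V} splits into {E,L,M,R,U,V} and {T}.
On input 1, block {F,S} splits into {F} and {S}.
Split {E,L,M,R,U,V} by δ(·,0) → {E,L,M,U,V} and {R}.
Split {E,L,M,U,V} by δ(·,0) → {E,L,M,V} and {U}.
Split {E,L,M,V} by δ(·,0) → {E,M,V} and {L}.
Refine {E,M,V} on symbol 0: members go to different blocks, giving {E,M} and {V}.
Split {E,M} by δ(·,0) → {E} and {M}.
Stable partition: {F} | {E} | {P} | {T} | {S} | {R} | {U} | {L} | {V} | {M} — 10 equivalence classes.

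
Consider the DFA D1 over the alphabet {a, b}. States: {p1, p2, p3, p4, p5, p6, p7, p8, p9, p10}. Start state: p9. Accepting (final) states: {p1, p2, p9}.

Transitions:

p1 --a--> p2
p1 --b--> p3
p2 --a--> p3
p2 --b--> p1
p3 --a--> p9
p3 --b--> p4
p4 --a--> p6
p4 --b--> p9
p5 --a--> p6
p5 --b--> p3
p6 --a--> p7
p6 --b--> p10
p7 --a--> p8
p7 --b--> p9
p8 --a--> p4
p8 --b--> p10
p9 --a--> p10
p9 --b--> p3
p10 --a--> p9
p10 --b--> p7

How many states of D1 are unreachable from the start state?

Starting at p9 and following transitions, the reachable set is {p3, p4, p6, p7, p8, p9, p10}. That leaves p1, p2, p5 unreachable — 3 in total.

3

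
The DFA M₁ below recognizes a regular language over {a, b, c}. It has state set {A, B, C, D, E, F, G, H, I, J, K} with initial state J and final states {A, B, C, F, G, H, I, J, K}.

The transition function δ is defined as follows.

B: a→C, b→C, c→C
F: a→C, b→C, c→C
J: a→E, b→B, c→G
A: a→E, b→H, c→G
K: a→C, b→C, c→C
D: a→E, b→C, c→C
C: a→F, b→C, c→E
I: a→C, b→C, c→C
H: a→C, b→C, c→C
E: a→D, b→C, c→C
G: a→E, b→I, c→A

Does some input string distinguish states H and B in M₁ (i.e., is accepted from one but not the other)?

States {K} cannot be reached from the start state, so discard them.
Start with accepting vs non-accepting: {A,B,C,F,G,H,I,J} | {D,E}.
Split {A,B,C,F,G,H,I,J} by δ(·,a) → {B,C,F,H,I} and {A,G,J}.
On input c, block {B,C,F,H,I} splits into {B,F,H,I} and {C}.
No further refinement is possible. Final partition (4 blocks): {B,F,H,I} | {D,E} | {A,G,J} | {C}.
H and B lie in the same block of the stable partition, so they are equivalent — no string distinguishes them.

No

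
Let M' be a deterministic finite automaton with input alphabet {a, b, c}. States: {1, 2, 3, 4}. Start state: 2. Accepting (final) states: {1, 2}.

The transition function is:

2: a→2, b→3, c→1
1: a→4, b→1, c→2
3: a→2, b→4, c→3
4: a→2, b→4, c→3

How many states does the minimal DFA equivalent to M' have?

3

All states are reachable from the start state.
Start with accepting vs non-accepting: {1,2} | {3,4}.
Split {1,2} by δ(·,a) → {1} and {2}.
The partition is now stable with 3 blocks: {1} | {3,4} | {2}.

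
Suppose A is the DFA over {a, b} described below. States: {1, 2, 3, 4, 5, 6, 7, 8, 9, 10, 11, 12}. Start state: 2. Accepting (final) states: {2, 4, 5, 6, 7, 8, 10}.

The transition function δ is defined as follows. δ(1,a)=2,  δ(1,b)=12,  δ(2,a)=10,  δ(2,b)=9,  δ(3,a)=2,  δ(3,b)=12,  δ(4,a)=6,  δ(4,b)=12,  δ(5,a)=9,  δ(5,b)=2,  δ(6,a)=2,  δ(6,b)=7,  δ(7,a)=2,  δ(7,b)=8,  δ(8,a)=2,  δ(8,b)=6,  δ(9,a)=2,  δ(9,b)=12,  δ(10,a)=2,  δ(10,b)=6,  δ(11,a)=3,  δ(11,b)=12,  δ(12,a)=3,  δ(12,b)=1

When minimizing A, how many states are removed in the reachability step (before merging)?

BFS from 2 reaches {1, 2, 3, 6, 7, 8, 9, 10, 12}; the 3 state(s) 4, 5, 11 are never visited.

3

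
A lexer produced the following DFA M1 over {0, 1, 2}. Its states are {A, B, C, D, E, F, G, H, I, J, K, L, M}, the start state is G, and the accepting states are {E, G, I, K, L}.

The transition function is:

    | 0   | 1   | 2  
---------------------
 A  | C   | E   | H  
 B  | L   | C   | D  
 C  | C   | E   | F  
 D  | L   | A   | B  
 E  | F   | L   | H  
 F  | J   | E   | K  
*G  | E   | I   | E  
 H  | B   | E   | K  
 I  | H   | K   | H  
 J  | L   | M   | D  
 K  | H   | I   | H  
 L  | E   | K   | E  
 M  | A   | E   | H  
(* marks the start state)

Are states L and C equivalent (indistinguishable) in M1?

No

Start with accepting vs non-accepting: {E,G,I,K,L} | {A,B,C,D,F,H,J,M}.
Split {E,G,I,K,L} by δ(·,0) → {E,I,K} and {G,L}.
On input 1, block {E,I,K} splits into {I,K} and {E}.
On input 0, block {A,B,C,D,F,H,J,M} splits into {A,C,F,H,M} and {B,D,J}.
On input 0, block {A,C,F,H,M} splits into {A,C,M} and {F,H}.
The partition is now stable with 6 blocks: {I,K} | {A,C,M} | {G,L} | {E} | {B,D,J} | {F,H}.
L and C end up in different blocks, so they are distinguishable. For instance, the string 'ε' is accepted from only L.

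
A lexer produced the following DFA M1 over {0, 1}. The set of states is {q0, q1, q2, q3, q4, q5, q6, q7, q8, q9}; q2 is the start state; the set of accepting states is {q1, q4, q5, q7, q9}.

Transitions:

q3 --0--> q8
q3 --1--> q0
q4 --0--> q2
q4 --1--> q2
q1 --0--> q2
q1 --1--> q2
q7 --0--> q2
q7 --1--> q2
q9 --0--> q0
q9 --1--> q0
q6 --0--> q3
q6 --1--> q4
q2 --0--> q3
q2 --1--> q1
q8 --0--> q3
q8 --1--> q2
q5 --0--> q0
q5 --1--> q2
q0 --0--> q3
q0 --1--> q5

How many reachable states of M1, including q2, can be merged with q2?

First remove the unreachable states {q4,q6,q7,q9}; 6 states remain.
Initial partition by acceptance: {q1,q5} | {q0,q2,q3,q8}.
On input 1, block {q0,q2,q3,q8} splits into {q0,q2} and {q3,q8}.
The partition is now stable with 3 blocks: {q1,q5} | {q0,q2} | {q3,q8}.
The equivalence class containing q2 is {q0,q2}, of size 2.

2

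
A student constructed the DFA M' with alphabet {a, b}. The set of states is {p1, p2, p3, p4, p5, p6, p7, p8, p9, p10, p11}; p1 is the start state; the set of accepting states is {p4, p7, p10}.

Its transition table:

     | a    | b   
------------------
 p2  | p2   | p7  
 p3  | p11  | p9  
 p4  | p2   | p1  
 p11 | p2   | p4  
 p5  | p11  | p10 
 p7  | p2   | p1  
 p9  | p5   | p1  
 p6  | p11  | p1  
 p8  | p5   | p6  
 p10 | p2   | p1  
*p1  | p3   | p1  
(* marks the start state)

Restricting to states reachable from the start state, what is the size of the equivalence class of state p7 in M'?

3

Reachable states from the start: {p1,p2,p3,p4,p5,p7,p9,p10,p11}. Unreachable: {p6,p8} — drop them.
Initial partition by acceptance: {p4,p7,p10} | {p1,p2,p3,p5,p9,p11}.
Split {p1,p2,p3,p5,p9,p11} by δ(·,b) → {p1,p3,p9} and {p2,p5,p11}.
Split {p1,p3,p9} by δ(·,a) → {p3,p9} and {p1}.
Refine {p3,p9} on symbol b: members go to different blocks, giving {p3} and {p9}.
No further refinement is possible. Final partition (5 blocks): {p4,p7,p10} | {p3} | {p2,p5,p11} | {p1} | {p9}.
The equivalence class containing p7 is {p4,p7,p10}, of size 3.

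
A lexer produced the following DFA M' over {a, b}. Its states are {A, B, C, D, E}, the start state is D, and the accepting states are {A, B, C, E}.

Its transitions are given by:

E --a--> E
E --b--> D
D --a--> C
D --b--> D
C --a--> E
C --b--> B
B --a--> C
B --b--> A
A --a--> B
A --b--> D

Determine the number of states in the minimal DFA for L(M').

Start with accepting vs non-accepting: {A,B,C,E} | {D}.
On input b, block {A,B,C,E} splits into {A,E} and {B,C}.
On input a, block {A,E} splits into {A} and {E}.
Split {B,C} by δ(·,a) → {B} and {C}.
Stable partition: {A} | {D} | {B} | {E} | {C} — 5 equivalence classes.

5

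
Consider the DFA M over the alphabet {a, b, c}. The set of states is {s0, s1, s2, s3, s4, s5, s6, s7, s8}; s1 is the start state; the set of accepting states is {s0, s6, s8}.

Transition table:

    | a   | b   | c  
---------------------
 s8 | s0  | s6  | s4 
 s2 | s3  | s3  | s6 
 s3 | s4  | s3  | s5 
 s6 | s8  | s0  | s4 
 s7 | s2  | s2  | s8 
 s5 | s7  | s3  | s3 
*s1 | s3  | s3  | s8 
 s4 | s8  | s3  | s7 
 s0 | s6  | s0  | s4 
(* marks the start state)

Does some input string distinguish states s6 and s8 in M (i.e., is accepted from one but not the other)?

Start with accepting vs non-accepting: {s0,s6,s8} | {s1,s2,s3,s4,s5,s7}.
Split {s1,s2,s3,s4,s5,s7} by δ(·,a) → {s1,s2,s3,s5,s7} and {s4}.
Refine {s1,s2,s3,s5,s7} on symbol a: members go to different blocks, giving {s1,s2,s5,s7} and {s3}.
Refine {s1,s2,s5,s7} on symbol a: members go to different blocks, giving {s1,s2} and {s5,s7}.
Split {s5,s7} by δ(·,a) → {s5} and {s7}.
The partition is now stable with 6 blocks: {s0,s6,s8} | {s1,s2} | {s4} | {s3} | {s5} | {s7}.
s6 and s8 lie in the same block of the stable partition, so they are equivalent — no string distinguishes them.

No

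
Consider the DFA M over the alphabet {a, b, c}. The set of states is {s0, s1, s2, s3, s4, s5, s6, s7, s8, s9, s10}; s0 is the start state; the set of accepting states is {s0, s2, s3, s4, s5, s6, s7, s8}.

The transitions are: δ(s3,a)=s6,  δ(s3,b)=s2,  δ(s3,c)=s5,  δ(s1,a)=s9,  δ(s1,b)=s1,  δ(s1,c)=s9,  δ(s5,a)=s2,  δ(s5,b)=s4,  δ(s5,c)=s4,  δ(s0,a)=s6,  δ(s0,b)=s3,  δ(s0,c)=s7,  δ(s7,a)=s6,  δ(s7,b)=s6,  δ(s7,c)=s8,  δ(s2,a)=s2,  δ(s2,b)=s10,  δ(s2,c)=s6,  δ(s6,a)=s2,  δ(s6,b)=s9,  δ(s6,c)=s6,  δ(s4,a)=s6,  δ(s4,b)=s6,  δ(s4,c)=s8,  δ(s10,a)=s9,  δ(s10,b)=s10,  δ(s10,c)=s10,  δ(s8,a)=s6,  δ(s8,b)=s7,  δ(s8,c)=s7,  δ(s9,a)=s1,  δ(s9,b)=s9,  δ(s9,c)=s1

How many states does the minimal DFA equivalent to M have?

Every state is reachable, so we keep all 11.
Start with accepting vs non-accepting: {s0,s2,s3,s4,s5,s6,s7,s8} | {s1,s9,s10}.
Split {s0,s2,s3,s4,s5,s6,s7,s8} by δ(·,b) → {s0,s3,s4,s5,s7,s8} and {s2,s6}.
On input b, block {s0,s3,s4,s5,s7,s8} splits into {s0,s5,s8} and {s3,s4,s7}.
Stable partition: {s0,s5,s8} | {s1,s9,s10} | {s2,s6} | {s3,s4,s7} — 4 equivalence classes.

4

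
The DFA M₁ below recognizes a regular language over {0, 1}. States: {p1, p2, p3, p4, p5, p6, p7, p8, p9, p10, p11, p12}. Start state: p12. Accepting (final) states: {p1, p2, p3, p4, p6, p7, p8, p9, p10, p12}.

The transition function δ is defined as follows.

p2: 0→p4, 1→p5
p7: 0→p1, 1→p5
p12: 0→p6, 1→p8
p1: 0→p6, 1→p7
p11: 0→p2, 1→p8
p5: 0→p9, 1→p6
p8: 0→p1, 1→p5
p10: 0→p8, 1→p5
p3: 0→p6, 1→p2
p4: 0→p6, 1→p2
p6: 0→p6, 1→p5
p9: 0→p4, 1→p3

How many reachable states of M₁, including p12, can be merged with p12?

4

States {p10,p11} cannot be reached from the start state, so discard them.
P0 = {p1,p2,p3,p4,p6,p7,p8,p9,p12} | {p5}.
Split {p1,p2,p3,p4,p6,p7,p8,p9,p12} by δ(·,1) → {p1,p3,p4,p9,p12} and {p2,p6,p7,p8}.
Split {p1,p3,p4,p9,p12} by δ(·,0) → {p1,p3,p4,p12} and {p9}.
Refine {p2,p6,p7,p8} on symbol 0: members go to different blocks, giving {p2,p7,p8} and {p6}.
No further refinement is possible. Final partition (5 blocks): {p1,p3,p4,p12} | {p5} | {p2,p7,p8} | {p9} | {p6}.
The equivalence class containing p12 is {p1,p3,p4,p12}, of size 4.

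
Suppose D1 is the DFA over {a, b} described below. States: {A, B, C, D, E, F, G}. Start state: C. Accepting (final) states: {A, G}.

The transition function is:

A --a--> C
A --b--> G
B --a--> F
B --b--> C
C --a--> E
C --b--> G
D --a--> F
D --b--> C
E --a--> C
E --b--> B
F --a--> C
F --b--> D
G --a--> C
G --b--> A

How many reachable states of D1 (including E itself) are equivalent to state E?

P0 = {A,G} | {B,C,D,E,F}.
Refine {B,C,D,E,F} on symbol b: members go to different blocks, giving {B,D,E,F} and {C}.
On input a, block {B,D,E,F} splits into {B,D} and {E,F}.
Stable partition: {A,G} | {B,D} | {C} | {E,F} — 4 equivalence classes.
The equivalence class containing E is {E,F}, of size 2.

2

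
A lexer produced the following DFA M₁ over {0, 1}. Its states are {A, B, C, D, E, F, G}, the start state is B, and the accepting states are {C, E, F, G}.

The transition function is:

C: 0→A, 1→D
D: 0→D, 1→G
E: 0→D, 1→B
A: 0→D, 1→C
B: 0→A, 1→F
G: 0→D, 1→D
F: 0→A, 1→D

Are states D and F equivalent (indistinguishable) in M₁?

Reachable states from the start: {A,B,C,D,F,G}. Unreachable: {E} — drop them.
P0 = {C,F,G} | {A,B,D}.
The partition is now stable with 2 blocks: {C,F,G} | {A,B,D}.
D and F end up in different blocks, so they are distinguishable. For instance, the string 'ε' is accepted from only F.

No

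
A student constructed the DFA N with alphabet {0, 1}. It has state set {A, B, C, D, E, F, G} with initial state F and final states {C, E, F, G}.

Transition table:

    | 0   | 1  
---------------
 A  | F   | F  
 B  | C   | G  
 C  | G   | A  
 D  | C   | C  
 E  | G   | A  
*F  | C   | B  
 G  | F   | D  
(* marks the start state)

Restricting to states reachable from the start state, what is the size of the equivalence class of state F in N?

Reachable states from the start: {A,B,C,D,F,G}. Unreachable: {E} — drop them.
Start with accepting vs non-accepting: {C,F,G} | {A,B,D}.
No further refinement is possible. Final partition (2 blocks): {C,F,G} | {A,B,D}.
The equivalence class containing F is {C,F,G}, of size 3.

3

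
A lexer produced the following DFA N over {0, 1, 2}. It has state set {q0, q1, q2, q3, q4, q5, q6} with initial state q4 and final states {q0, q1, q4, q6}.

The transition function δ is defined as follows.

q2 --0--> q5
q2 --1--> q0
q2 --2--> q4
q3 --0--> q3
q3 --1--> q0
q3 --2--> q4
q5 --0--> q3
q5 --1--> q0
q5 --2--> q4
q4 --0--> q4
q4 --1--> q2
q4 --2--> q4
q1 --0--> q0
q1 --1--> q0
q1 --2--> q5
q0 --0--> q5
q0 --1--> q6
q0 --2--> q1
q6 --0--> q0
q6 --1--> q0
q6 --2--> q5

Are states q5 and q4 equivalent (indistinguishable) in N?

No

Every state is reachable, so we keep all 7.
Initial partition by acceptance: {q0,q1,q4,q6} | {q2,q3,q5}.
Split {q0,q1,q4,q6} by δ(·,0) → {q1,q4,q6} and {q0}.
Refine {q1,q4,q6} on symbol 0: members go to different blocks, giving {q1,q6} and {q4}.
Stable partition: {q1,q6} | {q2,q3,q5} | {q0} | {q4} — 4 equivalence classes.
q5 and q4 end up in different blocks, so they are distinguishable. For instance, the string 'ε' is accepted from only q4.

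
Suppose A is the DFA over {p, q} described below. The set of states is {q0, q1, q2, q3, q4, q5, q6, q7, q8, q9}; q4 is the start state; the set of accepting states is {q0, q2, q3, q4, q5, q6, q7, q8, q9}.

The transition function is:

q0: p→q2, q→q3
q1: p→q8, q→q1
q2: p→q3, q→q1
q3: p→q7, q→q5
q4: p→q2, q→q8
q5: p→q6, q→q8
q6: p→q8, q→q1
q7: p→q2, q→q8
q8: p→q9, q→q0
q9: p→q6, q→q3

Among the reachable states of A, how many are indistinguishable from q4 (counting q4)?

Every state is reachable, so we keep all 10.
Start with accepting vs non-accepting: {q0,q2,q3,q4,q5,q6,q7,q8,q9} | {q1}.
On input q, block {q0,q2,q3,q4,q5,q6,q7,q8,q9} splits into {q0,q3,q4,q5,q7,q8,q9} and {q2,q6}.
Refine {q0,q3,q4,q5,q7,q8,q9} on symbol p: members go to different blocks, giving {q0,q4,q5,q7,q9} and {q3,q8}.
Stable partition: {q0,q4,q5,q7,q9} | {q1} | {q2,q6} | {q3,q8} — 4 equivalence classes.
State q4 belongs to the block {q0,q4,q5,q7,q9}, which has 5 states.

5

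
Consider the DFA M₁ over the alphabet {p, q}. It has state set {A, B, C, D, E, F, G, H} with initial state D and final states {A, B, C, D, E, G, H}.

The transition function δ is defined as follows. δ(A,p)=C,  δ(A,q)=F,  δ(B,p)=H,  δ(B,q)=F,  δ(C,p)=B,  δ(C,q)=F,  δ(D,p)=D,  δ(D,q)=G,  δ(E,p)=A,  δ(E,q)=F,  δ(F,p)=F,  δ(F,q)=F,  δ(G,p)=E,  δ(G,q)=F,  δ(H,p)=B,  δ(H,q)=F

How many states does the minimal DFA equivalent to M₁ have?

3

All states are reachable from the start state.
Initial partition by acceptance: {A,B,C,D,E,G,H} | {F}.
On input q, block {A,B,C,D,E,G,H} splits into {A,B,C,E,G,H} and {D}.
Stable partition: {A,B,C,E,G,H} | {F} | {D} — 3 equivalence classes.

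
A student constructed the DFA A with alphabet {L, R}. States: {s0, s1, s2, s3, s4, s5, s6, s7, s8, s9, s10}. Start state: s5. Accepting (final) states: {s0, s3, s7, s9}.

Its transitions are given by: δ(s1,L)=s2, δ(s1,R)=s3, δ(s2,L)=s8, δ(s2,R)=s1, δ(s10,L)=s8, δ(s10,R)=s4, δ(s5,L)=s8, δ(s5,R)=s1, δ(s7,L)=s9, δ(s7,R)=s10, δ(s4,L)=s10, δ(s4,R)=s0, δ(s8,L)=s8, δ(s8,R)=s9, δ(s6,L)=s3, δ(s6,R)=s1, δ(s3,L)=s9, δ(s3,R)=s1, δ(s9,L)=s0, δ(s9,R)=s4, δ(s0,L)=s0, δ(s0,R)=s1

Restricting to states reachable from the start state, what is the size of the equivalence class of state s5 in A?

Reachable states from the start: {s0,s1,s2,s3,s4,s5,s8,s9,s10}. Unreachable: {s6,s7} — drop them.
P0 = {s0,s3,s9} | {s1,s2,s4,s5,s8,s10}.
On input R, block {s1,s2,s4,s5,s8,s10} splits into {s1,s4,s8} and {s2,s5,s10}.
Refine {s1,s4,s8} on symbol L: members go to different blocks, giving {s1,s4} and {s8}.
Stable partition: {s0,s3,s9} | {s1,s4} | {s2,s5,s10} | {s8} — 4 equivalence classes.
State s5 belongs to the block {s2,s5,s10}, which has 3 states.

3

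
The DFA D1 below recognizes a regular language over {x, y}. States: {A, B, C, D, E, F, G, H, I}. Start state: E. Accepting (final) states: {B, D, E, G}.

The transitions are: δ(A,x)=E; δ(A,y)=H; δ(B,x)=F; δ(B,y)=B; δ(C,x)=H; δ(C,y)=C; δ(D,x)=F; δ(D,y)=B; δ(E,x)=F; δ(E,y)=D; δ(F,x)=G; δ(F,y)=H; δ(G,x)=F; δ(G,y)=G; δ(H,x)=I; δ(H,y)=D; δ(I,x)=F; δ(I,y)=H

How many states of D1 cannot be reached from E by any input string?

BFS from E reaches {B, D, E, F, G, H, I}; the 2 state(s) A, C are never visited.

2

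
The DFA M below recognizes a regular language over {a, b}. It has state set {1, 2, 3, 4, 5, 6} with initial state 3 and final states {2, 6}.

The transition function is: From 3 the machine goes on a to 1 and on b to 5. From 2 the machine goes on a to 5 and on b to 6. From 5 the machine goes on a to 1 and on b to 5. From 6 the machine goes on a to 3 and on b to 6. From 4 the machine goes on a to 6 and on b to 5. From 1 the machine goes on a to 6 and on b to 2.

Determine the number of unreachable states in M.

BFS from 3 reaches {1, 2, 3, 5, 6}; the 1 state(s) 4 are never visited.

1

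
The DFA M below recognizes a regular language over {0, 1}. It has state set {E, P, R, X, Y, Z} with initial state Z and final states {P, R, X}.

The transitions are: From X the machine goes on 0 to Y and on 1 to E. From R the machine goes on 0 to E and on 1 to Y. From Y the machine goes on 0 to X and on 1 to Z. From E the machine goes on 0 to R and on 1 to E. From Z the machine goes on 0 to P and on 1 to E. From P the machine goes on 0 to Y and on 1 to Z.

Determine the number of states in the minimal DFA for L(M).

P0 = {P,R,X} | {E,Y,Z}.
The partition is now stable with 2 blocks: {P,R,X} | {E,Y,Z}.

2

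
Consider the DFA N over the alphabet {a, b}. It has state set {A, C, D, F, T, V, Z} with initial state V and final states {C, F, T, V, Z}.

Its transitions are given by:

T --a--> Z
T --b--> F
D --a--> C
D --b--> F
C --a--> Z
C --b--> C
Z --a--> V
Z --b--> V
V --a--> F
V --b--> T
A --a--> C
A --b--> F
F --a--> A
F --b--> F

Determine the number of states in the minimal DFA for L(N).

6

First remove the unreachable states {D}; 6 states remain.
P0 = {C,F,T,V,Z} | {A}.
Refine {C,F,T,V,Z} on symbol a: members go to different blocks, giving {C,T,V,Z} and {F}.
On input a, block {C,T,V,Z} splits into {C,T,Z} and {V}.
Refine {C,T,Z} on symbol a: members go to different blocks, giving {C,T} and {Z}.
Refine {C,T} on symbol b: members go to different blocks, giving {T} and {C}.
Stable partition: {T} | {A} | {F} | {V} | {Z} | {C} — 6 equivalence classes.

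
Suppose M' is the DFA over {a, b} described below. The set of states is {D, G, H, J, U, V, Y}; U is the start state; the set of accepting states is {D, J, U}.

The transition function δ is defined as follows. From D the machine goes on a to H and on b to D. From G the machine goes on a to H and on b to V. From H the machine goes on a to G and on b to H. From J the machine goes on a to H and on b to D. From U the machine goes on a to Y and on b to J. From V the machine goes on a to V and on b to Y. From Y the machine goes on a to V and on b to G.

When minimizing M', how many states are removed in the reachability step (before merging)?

Exploring from U, all states are eventually visited, so none are unreachable.

0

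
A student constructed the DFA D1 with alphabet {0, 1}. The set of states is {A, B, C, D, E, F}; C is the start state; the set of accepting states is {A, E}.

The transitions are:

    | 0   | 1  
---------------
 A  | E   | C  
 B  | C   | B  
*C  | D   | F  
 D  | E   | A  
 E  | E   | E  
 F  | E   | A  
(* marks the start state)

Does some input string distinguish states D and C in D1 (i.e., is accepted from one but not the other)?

States {B} cannot be reached from the start state, so discard them.
Initial partition by acceptance: {A,E} | {C,D,F}.
On input 1, block {A,E} splits into {A} and {E}.
On input 0, block {C,D,F} splits into {D,F} and {C}.
The partition is now stable with 4 blocks: {A} | {D,F} | {E} | {C}.
D and C end up in different blocks, so they are distinguishable. For instance, the string '0' is accepted from only D.

Yes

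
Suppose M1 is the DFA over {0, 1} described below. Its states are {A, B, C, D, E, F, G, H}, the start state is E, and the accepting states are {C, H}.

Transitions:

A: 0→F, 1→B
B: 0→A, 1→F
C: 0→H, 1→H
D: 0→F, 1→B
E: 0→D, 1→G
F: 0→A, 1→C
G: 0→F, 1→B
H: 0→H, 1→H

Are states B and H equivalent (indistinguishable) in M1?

P0 = {C,H} | {A,B,D,E,F,G}.
On input 1, block {A,B,D,E,F,G} splits into {A,B,D,E,G} and {F}.
On input 0, block {A,B,D,E,G} splits into {A,D,G} and {B,E}.
Split {B,E} by δ(·,1) → {B} and {E}.
No further refinement is possible. Final partition (5 blocks): {C,H} | {A,D,G} | {F} | {B} | {E}.
B and H end up in different blocks, so they are distinguishable. For instance, the string 'ε' is accepted from only H.

No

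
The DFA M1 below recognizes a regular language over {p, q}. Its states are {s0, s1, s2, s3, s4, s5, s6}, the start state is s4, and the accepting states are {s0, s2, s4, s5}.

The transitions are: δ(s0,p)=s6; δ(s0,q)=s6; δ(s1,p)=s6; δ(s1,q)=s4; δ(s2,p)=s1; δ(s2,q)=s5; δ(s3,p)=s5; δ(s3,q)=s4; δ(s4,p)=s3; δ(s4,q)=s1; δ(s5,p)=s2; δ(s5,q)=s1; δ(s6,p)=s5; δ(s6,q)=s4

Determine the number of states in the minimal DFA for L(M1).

5

States {s0} cannot be reached from the start state, so discard them.
Start with accepting vs non-accepting: {s2,s4,s5} | {s1,s3,s6}.
Split {s2,s4,s5} by δ(·,p) → {s2,s4} and {s5}.
Split {s2,s4} by δ(·,q) → {s2} and {s4}.
Split {s1,s3,s6} by δ(·,p) → {s3,s6} and {s1}.
No further refinement is possible. Final partition (5 blocks): {s2} | {s3,s6} | {s5} | {s4} | {s1}.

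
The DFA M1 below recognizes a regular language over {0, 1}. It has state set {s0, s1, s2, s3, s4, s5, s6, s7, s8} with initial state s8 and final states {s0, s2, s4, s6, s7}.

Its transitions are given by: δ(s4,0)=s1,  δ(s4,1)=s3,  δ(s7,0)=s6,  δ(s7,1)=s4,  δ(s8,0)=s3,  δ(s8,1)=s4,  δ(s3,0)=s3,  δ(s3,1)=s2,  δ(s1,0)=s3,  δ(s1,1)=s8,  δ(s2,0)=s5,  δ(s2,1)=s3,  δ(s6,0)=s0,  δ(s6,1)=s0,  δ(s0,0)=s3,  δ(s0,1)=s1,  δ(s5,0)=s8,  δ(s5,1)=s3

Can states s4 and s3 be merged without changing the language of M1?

First remove the unreachable states {s0,s6,s7}; 6 states remain.
Start with accepting vs non-accepting: {s2,s4} | {s1,s3,s5,s8}.
Split {s1,s3,s5,s8} by δ(·,1) → {s1,s5} and {s3,s8}.
No further refinement is possible. Final partition (3 blocks): {s2,s4} | {s1,s5} | {s3,s8}.
s4 and s3 end up in different blocks, so they are distinguishable. For instance, the string 'ε' is accepted from only s4.

No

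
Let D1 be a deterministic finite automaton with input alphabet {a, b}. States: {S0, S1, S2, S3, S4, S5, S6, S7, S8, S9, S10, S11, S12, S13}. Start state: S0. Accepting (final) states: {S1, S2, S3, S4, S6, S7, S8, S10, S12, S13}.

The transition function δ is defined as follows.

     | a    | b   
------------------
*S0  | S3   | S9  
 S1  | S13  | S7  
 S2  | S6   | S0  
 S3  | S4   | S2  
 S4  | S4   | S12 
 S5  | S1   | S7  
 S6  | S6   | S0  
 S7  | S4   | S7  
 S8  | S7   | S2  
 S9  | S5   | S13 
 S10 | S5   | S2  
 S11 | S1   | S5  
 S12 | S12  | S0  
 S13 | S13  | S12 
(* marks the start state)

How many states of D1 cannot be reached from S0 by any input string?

3

BFS from S0 reaches {S0, S1, S2, S3, S4, S5, S6, S7, S9, S12, S13}; the 3 state(s) S8, S10, S11 are never visited.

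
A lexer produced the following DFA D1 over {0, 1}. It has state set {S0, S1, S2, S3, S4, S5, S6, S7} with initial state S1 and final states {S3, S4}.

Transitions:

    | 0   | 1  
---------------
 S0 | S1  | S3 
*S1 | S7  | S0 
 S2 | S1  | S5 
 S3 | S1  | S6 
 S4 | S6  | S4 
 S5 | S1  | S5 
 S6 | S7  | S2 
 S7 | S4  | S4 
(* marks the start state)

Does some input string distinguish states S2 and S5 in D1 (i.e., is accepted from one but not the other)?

No

Initial partition by acceptance: {S3,S4} | {S0,S1,S2,S5,S6,S7}.
Split {S3,S4} by δ(·,1) → {S3} and {S4}.
Refine {S0,S1,S2,S5,S6,S7} on symbol 0: members go to different blocks, giving {S0,S1,S2,S5,S6} and {S7}.
On input 0, block {S0,S1,S2,S5,S6} splits into {S0,S2,S5} and {S1,S6}.
On input 1, block {S0,S2,S5} splits into {S2,S5} and {S0}.
Split {S1,S6} by δ(·,1) → {S1} and {S6}.
Stable partition: {S3} | {S2,S5} | {S4} | {S7} | {S1} | {S0} | {S6} — 7 equivalence classes.
S2 and S5 lie in the same block of the stable partition, so they are equivalent — no string distinguishes them.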